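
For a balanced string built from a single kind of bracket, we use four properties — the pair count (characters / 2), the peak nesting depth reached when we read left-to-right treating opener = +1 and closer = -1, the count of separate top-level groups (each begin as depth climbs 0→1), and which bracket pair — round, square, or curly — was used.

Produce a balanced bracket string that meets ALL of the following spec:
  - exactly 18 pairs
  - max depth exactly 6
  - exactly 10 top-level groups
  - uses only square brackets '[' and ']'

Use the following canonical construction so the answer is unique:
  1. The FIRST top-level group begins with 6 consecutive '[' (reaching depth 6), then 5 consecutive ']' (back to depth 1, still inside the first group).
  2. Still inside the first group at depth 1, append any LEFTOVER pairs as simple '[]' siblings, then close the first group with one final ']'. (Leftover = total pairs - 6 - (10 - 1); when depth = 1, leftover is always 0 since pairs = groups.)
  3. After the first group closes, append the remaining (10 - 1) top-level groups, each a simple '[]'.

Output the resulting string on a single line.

Spec: pairs=18 depth=6 groups=10
Leftover pairs = 18 - 6 - (10-1) = 3
First group: deep chain of depth 6 + 3 sibling pairs
Remaining 9 groups: simple '[]' each

Answer: [[[[[[]]]]][][][]][][][][][][][][][]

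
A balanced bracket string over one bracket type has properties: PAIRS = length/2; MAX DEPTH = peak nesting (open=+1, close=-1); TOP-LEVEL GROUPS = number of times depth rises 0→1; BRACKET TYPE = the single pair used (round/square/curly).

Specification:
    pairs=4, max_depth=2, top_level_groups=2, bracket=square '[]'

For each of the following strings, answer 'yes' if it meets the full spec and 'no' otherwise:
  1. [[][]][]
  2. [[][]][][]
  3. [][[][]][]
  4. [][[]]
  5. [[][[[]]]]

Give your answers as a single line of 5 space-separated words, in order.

String 1 '[[][]][]': depth seq [1 2 1 2 1 0 1 0]
  -> pairs=4 depth=2 groups=2 -> yes
String 2 '[[][]][][]': depth seq [1 2 1 2 1 0 1 0 1 0]
  -> pairs=5 depth=2 groups=3 -> no
String 3 '[][[][]][]': depth seq [1 0 1 2 1 2 1 0 1 0]
  -> pairs=5 depth=2 groups=3 -> no
String 4 '[][[]]': depth seq [1 0 1 2 1 0]
  -> pairs=3 depth=2 groups=2 -> no
String 5 '[[][[[]]]]': depth seq [1 2 1 2 3 4 3 2 1 0]
  -> pairs=5 depth=4 groups=1 -> no

Answer: yes no no no no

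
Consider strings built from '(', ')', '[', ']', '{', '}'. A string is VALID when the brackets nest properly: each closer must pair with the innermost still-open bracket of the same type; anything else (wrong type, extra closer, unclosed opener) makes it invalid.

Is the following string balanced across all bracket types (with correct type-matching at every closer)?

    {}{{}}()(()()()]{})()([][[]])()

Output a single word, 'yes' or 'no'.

pos 0: push '{'; stack = {
pos 1: '}' matches '{'; pop; stack = (empty)
pos 2: push '{'; stack = {
pos 3: push '{'; stack = {{
pos 4: '}' matches '{'; pop; stack = {
pos 5: '}' matches '{'; pop; stack = (empty)
pos 6: push '('; stack = (
pos 7: ')' matches '('; pop; stack = (empty)
pos 8: push '('; stack = (
pos 9: push '('; stack = ((
pos 10: ')' matches '('; pop; stack = (
pos 11: push '('; stack = ((
pos 12: ')' matches '('; pop; stack = (
pos 13: push '('; stack = ((
pos 14: ')' matches '('; pop; stack = (
pos 15: saw closer ']' but top of stack is '(' (expected ')') → INVALID
Verdict: type mismatch at position 15: ']' closes '(' → no

Answer: no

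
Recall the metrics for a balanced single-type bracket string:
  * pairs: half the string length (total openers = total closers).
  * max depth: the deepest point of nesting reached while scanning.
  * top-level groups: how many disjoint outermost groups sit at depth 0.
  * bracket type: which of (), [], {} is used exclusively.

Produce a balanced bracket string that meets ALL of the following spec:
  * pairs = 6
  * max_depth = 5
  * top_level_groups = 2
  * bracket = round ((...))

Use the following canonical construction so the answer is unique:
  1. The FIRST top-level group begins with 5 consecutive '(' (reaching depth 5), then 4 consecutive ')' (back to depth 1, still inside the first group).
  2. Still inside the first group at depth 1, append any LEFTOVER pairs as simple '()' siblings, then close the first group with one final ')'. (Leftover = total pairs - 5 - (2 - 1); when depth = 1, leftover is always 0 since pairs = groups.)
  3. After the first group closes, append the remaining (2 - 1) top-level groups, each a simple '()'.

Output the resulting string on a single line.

Spec: pairs=6 depth=5 groups=2
Leftover pairs = 6 - 5 - (2-1) = 0
First group: deep chain of depth 5 + 0 sibling pairs
Remaining 1 groups: simple '()' each

Answer: ((((()))))()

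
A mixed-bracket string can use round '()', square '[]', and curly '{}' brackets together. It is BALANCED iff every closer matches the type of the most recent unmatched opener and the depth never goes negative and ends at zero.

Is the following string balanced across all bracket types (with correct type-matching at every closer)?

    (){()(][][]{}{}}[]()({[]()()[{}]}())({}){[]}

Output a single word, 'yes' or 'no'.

pos 0: push '('; stack = (
pos 1: ')' matches '('; pop; stack = (empty)
pos 2: push '{'; stack = {
pos 3: push '('; stack = {(
pos 4: ')' matches '('; pop; stack = {
pos 5: push '('; stack = {(
pos 6: saw closer ']' but top of stack is '(' (expected ')') → INVALID
Verdict: type mismatch at position 6: ']' closes '(' → no

Answer: no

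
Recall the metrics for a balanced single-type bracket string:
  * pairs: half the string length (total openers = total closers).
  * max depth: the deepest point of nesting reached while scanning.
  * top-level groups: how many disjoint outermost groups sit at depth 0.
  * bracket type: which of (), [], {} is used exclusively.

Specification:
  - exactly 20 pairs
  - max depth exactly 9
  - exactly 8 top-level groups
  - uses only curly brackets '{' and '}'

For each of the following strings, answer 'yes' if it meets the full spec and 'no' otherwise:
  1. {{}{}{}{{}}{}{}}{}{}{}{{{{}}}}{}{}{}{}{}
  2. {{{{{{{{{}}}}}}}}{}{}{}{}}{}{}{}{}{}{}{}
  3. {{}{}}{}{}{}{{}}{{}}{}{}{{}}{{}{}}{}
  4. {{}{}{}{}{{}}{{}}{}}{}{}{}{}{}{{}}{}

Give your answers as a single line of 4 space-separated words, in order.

Answer: no yes no no

Derivation:
String 1 '{{}{}{}{{}}{}{}}{}{}{}{{{{}}}}{}{}{}{}{}': depth seq [1 2 1 2 1 2 1 2 3 2 1 2 1 2 1 0 1 0 1 0 1 0 1 2 3 4 3 2 1 0 1 0 1 0 1 0 1 0 1 0]
  -> pairs=20 depth=4 groups=10 -> no
String 2 '{{{{{{{{{}}}}}}}}{}{}{}{}}{}{}{}{}{}{}{}': depth seq [1 2 3 4 5 6 7 8 9 8 7 6 5 4 3 2 1 2 1 2 1 2 1 2 1 0 1 0 1 0 1 0 1 0 1 0 1 0 1 0]
  -> pairs=20 depth=9 groups=8 -> yes
String 3 '{{}{}}{}{}{}{{}}{{}}{}{}{{}}{{}{}}{}': depth seq [1 2 1 2 1 0 1 0 1 0 1 0 1 2 1 0 1 2 1 0 1 0 1 0 1 2 1 0 1 2 1 2 1 0 1 0]
  -> pairs=18 depth=2 groups=11 -> no
String 4 '{{}{}{}{}{{}}{{}}{}}{}{}{}{}{}{{}}{}': depth seq [1 2 1 2 1 2 1 2 1 2 3 2 1 2 3 2 1 2 1 0 1 0 1 0 1 0 1 0 1 0 1 2 1 0 1 0]
  -> pairs=18 depth=3 groups=8 -> no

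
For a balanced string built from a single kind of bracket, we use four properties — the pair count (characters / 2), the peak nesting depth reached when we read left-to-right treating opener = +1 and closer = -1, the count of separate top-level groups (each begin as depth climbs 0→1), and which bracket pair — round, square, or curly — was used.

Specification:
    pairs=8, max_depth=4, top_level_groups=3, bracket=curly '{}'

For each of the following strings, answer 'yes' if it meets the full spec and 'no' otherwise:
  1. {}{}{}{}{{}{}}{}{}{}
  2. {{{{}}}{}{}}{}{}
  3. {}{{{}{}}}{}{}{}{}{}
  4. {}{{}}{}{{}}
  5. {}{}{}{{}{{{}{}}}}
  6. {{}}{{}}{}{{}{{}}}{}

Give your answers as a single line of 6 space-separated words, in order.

String 1 '{}{}{}{}{{}{}}{}{}{}': depth seq [1 0 1 0 1 0 1 0 1 2 1 2 1 0 1 0 1 0 1 0]
  -> pairs=10 depth=2 groups=8 -> no
String 2 '{{{{}}}{}{}}{}{}': depth seq [1 2 3 4 3 2 1 2 1 2 1 0 1 0 1 0]
  -> pairs=8 depth=4 groups=3 -> yes
String 3 '{}{{{}{}}}{}{}{}{}{}': depth seq [1 0 1 2 3 2 3 2 1 0 1 0 1 0 1 0 1 0 1 0]
  -> pairs=10 depth=3 groups=7 -> no
String 4 '{}{{}}{}{{}}': depth seq [1 0 1 2 1 0 1 0 1 2 1 0]
  -> pairs=6 depth=2 groups=4 -> no
String 5 '{}{}{}{{}{{{}{}}}}': depth seq [1 0 1 0 1 0 1 2 1 2 3 4 3 4 3 2 1 0]
  -> pairs=9 depth=4 groups=4 -> no
String 6 '{{}}{{}}{}{{}{{}}}{}': depth seq [1 2 1 0 1 2 1 0 1 0 1 2 1 2 3 2 1 0 1 0]
  -> pairs=10 depth=3 groups=5 -> no

Answer: no yes no no no no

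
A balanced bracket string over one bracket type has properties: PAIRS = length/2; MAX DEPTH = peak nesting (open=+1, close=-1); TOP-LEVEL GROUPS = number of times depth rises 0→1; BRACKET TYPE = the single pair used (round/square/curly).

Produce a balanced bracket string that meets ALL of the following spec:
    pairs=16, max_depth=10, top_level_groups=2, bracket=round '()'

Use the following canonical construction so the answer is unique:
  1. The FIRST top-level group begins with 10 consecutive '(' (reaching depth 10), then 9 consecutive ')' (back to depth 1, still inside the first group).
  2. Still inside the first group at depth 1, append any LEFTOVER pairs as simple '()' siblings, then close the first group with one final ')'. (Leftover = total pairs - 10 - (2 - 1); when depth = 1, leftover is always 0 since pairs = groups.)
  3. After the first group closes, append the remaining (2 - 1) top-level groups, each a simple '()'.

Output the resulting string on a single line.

Answer: (((((((((()))))))))()()()()())()

Derivation:
Spec: pairs=16 depth=10 groups=2
Leftover pairs = 16 - 10 - (2-1) = 5
First group: deep chain of depth 10 + 5 sibling pairs
Remaining 1 groups: simple '()' each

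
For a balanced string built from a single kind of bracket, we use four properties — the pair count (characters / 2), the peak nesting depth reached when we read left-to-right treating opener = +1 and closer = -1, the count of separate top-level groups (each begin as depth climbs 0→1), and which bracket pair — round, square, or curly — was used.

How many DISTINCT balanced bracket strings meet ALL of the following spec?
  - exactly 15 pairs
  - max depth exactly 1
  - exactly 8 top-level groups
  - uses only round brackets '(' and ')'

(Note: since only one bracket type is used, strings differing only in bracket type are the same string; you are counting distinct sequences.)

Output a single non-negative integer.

Spec: pairs=15 depth=1 groups=8
Count(depth <= 1) = 0
Count(depth <= 0) = 0
Count(depth == 1) = 0 - 0 = 0

Answer: 0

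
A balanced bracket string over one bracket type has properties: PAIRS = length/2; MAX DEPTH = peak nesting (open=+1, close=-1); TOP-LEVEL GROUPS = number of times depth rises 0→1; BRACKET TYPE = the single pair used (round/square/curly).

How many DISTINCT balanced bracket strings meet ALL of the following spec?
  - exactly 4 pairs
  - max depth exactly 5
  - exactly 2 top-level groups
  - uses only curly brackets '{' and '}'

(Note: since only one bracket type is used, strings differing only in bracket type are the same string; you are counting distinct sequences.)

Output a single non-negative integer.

Answer: 0

Derivation:
Spec: pairs=4 depth=5 groups=2
Count(depth <= 5) = 5
Count(depth <= 4) = 5
Count(depth == 5) = 5 - 5 = 0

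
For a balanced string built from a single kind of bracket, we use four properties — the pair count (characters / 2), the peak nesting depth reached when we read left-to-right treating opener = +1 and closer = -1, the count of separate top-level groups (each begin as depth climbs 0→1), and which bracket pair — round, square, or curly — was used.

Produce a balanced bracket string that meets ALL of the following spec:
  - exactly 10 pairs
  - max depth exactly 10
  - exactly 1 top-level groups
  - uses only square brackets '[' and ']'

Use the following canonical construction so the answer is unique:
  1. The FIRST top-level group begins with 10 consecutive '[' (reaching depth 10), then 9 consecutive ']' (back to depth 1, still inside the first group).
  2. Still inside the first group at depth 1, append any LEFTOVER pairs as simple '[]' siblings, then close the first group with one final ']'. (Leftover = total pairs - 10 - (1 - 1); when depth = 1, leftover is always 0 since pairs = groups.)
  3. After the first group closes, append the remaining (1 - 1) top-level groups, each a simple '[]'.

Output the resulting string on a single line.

Answer: [[[[[[[[[[]]]]]]]]]]

Derivation:
Spec: pairs=10 depth=10 groups=1
Leftover pairs = 10 - 10 - (1-1) = 0
First group: deep chain of depth 10 + 0 sibling pairs
Remaining 0 groups: simple '[]' each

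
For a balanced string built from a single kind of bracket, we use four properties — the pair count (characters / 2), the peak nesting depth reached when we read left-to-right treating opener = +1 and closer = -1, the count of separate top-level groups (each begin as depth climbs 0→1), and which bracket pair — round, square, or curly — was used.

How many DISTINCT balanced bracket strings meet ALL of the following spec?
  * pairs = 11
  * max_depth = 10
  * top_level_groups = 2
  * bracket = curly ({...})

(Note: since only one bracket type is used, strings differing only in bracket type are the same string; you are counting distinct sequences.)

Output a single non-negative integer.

Answer: 2

Derivation:
Spec: pairs=11 depth=10 groups=2
Count(depth <= 10) = 16796
Count(depth <= 9) = 16794
Count(depth == 10) = 16796 - 16794 = 2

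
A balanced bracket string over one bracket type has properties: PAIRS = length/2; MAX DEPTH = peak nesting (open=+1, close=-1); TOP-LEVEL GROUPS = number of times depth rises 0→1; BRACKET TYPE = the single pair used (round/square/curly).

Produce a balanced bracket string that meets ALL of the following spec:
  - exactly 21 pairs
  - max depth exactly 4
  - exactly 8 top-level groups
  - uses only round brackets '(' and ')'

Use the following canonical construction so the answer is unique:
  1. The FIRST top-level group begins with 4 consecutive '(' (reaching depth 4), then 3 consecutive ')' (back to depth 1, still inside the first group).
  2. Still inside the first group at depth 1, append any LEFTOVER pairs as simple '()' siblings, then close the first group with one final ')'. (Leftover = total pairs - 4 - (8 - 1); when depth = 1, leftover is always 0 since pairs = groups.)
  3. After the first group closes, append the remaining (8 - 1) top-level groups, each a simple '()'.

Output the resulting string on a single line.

Answer: (((()))()()()()()()()()()())()()()()()()()

Derivation:
Spec: pairs=21 depth=4 groups=8
Leftover pairs = 21 - 4 - (8-1) = 10
First group: deep chain of depth 4 + 10 sibling pairs
Remaining 7 groups: simple '()' each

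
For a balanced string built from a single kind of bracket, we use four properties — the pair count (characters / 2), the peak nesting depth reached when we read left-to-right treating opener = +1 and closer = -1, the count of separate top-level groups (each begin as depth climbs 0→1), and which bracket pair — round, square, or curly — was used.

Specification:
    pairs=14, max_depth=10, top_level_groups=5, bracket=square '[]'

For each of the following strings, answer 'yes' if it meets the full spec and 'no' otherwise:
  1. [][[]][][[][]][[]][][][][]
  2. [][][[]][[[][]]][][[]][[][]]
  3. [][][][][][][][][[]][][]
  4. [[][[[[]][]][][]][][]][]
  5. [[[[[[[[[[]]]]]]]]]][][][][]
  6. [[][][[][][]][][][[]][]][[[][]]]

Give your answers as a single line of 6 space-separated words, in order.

Answer: no no no no yes no

Derivation:
String 1 '[][[]][][[][]][[]][][][][]': depth seq [1 0 1 2 1 0 1 0 1 2 1 2 1 0 1 2 1 0 1 0 1 0 1 0 1 0]
  -> pairs=13 depth=2 groups=9 -> no
String 2 '[][][[]][[[][]]][][[]][[][]]': depth seq [1 0 1 0 1 2 1 0 1 2 3 2 3 2 1 0 1 0 1 2 1 0 1 2 1 2 1 0]
  -> pairs=14 depth=3 groups=7 -> no
String 3 '[][][][][][][][][[]][][]': depth seq [1 0 1 0 1 0 1 0 1 0 1 0 1 0 1 0 1 2 1 0 1 0 1 0]
  -> pairs=12 depth=2 groups=11 -> no
String 4 '[[][[[[]][]][][]][][]][]': depth seq [1 2 1 2 3 4 5 4 3 4 3 2 3 2 3 2 1 2 1 2 1 0 1 0]
  -> pairs=12 depth=5 groups=2 -> no
String 5 '[[[[[[[[[[]]]]]]]]]][][][][]': depth seq [1 2 3 4 5 6 7 8 9 10 9 8 7 6 5 4 3 2 1 0 1 0 1 0 1 0 1 0]
  -> pairs=14 depth=10 groups=5 -> yes
String 6 '[[][][[][][]][][][[]][]][[[][]]]': depth seq [1 2 1 2 1 2 3 2 3 2 3 2 1 2 1 2 1 2 3 2 1 2 1 0 1 2 3 2 3 2 1 0]
  -> pairs=16 depth=3 groups=2 -> no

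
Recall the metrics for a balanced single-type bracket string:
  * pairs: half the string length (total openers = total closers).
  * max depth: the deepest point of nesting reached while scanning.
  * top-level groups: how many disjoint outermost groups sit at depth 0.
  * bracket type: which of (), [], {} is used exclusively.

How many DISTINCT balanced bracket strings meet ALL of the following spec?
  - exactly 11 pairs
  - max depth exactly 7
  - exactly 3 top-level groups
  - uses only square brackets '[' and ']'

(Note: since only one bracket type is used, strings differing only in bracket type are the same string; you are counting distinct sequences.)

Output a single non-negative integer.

Spec: pairs=11 depth=7 groups=3
Count(depth <= 7) = 11886
Count(depth <= 6) = 11580
Count(depth == 7) = 11886 - 11580 = 306

Answer: 306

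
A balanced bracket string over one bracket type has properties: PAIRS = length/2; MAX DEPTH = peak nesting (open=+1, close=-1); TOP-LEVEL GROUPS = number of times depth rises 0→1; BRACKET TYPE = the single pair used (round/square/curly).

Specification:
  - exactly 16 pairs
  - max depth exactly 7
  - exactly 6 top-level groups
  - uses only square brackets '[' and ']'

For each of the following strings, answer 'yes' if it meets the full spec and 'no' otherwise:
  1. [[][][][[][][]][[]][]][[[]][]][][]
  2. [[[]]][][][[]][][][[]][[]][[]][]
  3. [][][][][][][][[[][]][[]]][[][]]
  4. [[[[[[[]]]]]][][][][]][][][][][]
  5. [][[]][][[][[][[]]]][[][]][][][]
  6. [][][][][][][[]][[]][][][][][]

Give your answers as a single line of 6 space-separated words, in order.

String 1 '[[][][][[][][]][[]][]][[[]][]][][]': depth seq [1 2 1 2 1 2 1 2 3 2 3 2 3 2 1 2 3 2 1 2 1 0 1 2 3 2 1 2 1 0 1 0 1 0]
  -> pairs=17 depth=3 groups=4 -> no
String 2 '[[[]]][][][[]][][][[]][[]][[]][]': depth seq [1 2 3 2 1 0 1 0 1 0 1 2 1 0 1 0 1 0 1 2 1 0 1 2 1 0 1 2 1 0 1 0]
  -> pairs=16 depth=3 groups=10 -> no
String 3 '[][][][][][][][[[][]][[]]][[][]]': depth seq [1 0 1 0 1 0 1 0 1 0 1 0 1 0 1 2 3 2 3 2 1 2 3 2 1 0 1 2 1 2 1 0]
  -> pairs=16 depth=3 groups=9 -> no
String 4 '[[[[[[[]]]]]][][][][]][][][][][]': depth seq [1 2 3 4 5 6 7 6 5 4 3 2 1 2 1 2 1 2 1 2 1 0 1 0 1 0 1 0 1 0 1 0]
  -> pairs=16 depth=7 groups=6 -> yes
String 5 '[][[]][][[][[][[]]]][[][]][][][]': depth seq [1 0 1 2 1 0 1 0 1 2 1 2 3 2 3 4 3 2 1 0 1 2 1 2 1 0 1 0 1 0 1 0]
  -> pairs=16 depth=4 groups=8 -> no
String 6 '[][][][][][][[]][[]][][][][][]': depth seq [1 0 1 0 1 0 1 0 1 0 1 0 1 2 1 0 1 2 1 0 1 0 1 0 1 0 1 0 1 0]
  -> pairs=15 depth=2 groups=13 -> no

Answer: no no no yes no no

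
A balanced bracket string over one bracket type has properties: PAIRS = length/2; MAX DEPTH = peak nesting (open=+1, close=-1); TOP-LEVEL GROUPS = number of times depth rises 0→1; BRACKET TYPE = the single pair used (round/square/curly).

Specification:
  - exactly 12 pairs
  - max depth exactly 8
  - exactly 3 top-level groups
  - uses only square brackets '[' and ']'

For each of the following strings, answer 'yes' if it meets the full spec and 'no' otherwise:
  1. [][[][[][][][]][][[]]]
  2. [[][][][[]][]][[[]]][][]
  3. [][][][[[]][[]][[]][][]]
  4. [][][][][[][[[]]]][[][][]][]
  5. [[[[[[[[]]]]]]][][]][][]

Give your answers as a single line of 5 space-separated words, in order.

String 1 '[][[][[][][][]][][[]]]': depth seq [1 0 1 2 1 2 3 2 3 2 3 2 3 2 1 2 1 2 3 2 1 0]
  -> pairs=11 depth=3 groups=2 -> no
String 2 '[[][][][[]][]][[[]]][][]': depth seq [1 2 1 2 1 2 1 2 3 2 1 2 1 0 1 2 3 2 1 0 1 0 1 0]
  -> pairs=12 depth=3 groups=4 -> no
String 3 '[][][][[[]][[]][[]][][]]': depth seq [1 0 1 0 1 0 1 2 3 2 1 2 3 2 1 2 3 2 1 2 1 2 1 0]
  -> pairs=12 depth=3 groups=4 -> no
String 4 '[][][][][[][[[]]]][[][][]][]': depth seq [1 0 1 0 1 0 1 0 1 2 1 2 3 4 3 2 1 0 1 2 1 2 1 2 1 0 1 0]
  -> pairs=14 depth=4 groups=7 -> no
String 5 '[[[[[[[[]]]]]]][][]][][]': depth seq [1 2 3 4 5 6 7 8 7 6 5 4 3 2 1 2 1 2 1 0 1 0 1 0]
  -> pairs=12 depth=8 groups=3 -> yes

Answer: no no no no yes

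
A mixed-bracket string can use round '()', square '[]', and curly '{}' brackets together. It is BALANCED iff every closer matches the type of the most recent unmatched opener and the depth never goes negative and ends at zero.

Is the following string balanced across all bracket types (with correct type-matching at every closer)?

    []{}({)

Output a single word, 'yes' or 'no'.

pos 0: push '['; stack = [
pos 1: ']' matches '['; pop; stack = (empty)
pos 2: push '{'; stack = {
pos 3: '}' matches '{'; pop; stack = (empty)
pos 4: push '('; stack = (
pos 5: push '{'; stack = ({
pos 6: saw closer ')' but top of stack is '{' (expected '}') → INVALID
Verdict: type mismatch at position 6: ')' closes '{' → no

Answer: no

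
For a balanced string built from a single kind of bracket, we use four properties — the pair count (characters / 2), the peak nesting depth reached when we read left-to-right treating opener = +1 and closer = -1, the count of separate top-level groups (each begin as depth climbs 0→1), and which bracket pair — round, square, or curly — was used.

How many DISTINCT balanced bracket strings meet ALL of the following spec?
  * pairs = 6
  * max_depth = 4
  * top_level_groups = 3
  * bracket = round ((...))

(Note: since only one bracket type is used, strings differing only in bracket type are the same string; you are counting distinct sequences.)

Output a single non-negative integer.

Spec: pairs=6 depth=4 groups=3
Count(depth <= 4) = 28
Count(depth <= 3) = 25
Count(depth == 4) = 28 - 25 = 3

Answer: 3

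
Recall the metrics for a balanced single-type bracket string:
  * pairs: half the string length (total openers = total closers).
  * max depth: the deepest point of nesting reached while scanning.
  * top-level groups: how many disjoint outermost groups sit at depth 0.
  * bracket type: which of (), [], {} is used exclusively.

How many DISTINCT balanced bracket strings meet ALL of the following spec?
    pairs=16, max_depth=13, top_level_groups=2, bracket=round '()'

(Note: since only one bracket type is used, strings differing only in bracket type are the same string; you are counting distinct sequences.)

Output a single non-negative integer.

Answer: 644

Derivation:
Spec: pairs=16 depth=13 groups=2
Count(depth <= 13) = 9694791
Count(depth <= 12) = 9694147
Count(depth == 13) = 9694791 - 9694147 = 644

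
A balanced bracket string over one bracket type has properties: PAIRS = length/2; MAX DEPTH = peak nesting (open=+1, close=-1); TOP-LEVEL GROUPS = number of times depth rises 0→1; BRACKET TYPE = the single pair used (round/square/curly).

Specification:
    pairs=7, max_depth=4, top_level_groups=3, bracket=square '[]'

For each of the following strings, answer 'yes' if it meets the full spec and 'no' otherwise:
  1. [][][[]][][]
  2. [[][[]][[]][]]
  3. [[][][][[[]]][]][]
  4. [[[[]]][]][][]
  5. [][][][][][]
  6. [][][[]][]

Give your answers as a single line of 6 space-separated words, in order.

Answer: no no no yes no no

Derivation:
String 1 '[][][[]][][]': depth seq [1 0 1 0 1 2 1 0 1 0 1 0]
  -> pairs=6 depth=2 groups=5 -> no
String 2 '[[][[]][[]][]]': depth seq [1 2 1 2 3 2 1 2 3 2 1 2 1 0]
  -> pairs=7 depth=3 groups=1 -> no
String 3 '[[][][][[[]]][]][]': depth seq [1 2 1 2 1 2 1 2 3 4 3 2 1 2 1 0 1 0]
  -> pairs=9 depth=4 groups=2 -> no
String 4 '[[[[]]][]][][]': depth seq [1 2 3 4 3 2 1 2 1 0 1 0 1 0]
  -> pairs=7 depth=4 groups=3 -> yes
String 5 '[][][][][][]': depth seq [1 0 1 0 1 0 1 0 1 0 1 0]
  -> pairs=6 depth=1 groups=6 -> no
String 6 '[][][[]][]': depth seq [1 0 1 0 1 2 1 0 1 0]
  -> pairs=5 depth=2 groups=4 -> no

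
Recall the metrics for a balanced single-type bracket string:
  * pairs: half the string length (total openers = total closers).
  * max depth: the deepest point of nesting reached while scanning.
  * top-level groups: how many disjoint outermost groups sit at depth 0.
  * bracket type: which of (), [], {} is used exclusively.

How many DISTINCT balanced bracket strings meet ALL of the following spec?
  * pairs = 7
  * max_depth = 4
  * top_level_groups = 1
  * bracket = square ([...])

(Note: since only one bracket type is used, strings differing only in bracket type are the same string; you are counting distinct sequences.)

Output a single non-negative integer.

Answer: 57

Derivation:
Spec: pairs=7 depth=4 groups=1
Count(depth <= 4) = 89
Count(depth <= 3) = 32
Count(depth == 4) = 89 - 32 = 57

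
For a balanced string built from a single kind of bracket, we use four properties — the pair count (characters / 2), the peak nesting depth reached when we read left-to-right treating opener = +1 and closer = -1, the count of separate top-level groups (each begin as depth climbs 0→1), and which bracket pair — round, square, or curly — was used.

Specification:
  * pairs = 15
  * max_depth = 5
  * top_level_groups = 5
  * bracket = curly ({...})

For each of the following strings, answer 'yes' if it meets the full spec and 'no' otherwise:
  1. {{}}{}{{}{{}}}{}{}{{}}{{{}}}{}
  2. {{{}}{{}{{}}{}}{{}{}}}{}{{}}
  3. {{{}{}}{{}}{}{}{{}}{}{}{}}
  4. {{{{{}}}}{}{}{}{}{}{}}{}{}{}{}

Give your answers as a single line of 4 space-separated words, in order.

Answer: no no no yes

Derivation:
String 1 '{{}}{}{{}{{}}}{}{}{{}}{{{}}}{}': depth seq [1 2 1 0 1 0 1 2 1 2 3 2 1 0 1 0 1 0 1 2 1 0 1 2 3 2 1 0 1 0]
  -> pairs=15 depth=3 groups=8 -> no
String 2 '{{{}}{{}{{}}{}}{{}{}}}{}{{}}': depth seq [1 2 3 2 1 2 3 2 3 4 3 2 3 2 1 2 3 2 3 2 1 0 1 0 1 2 1 0]
  -> pairs=14 depth=4 groups=3 -> no
String 3 '{{{}{}}{{}}{}{}{{}}{}{}{}}': depth seq [1 2 3 2 3 2 1 2 3 2 1 2 1 2 1 2 3 2 1 2 1 2 1 2 1 0]
  -> pairs=13 depth=3 groups=1 -> no
String 4 '{{{{{}}}}{}{}{}{}{}{}}{}{}{}{}': depth seq [1 2 3 4 5 4 3 2 1 2 1 2 1 2 1 2 1 2 1 2 1 0 1 0 1 0 1 0 1 0]
  -> pairs=15 depth=5 groups=5 -> yes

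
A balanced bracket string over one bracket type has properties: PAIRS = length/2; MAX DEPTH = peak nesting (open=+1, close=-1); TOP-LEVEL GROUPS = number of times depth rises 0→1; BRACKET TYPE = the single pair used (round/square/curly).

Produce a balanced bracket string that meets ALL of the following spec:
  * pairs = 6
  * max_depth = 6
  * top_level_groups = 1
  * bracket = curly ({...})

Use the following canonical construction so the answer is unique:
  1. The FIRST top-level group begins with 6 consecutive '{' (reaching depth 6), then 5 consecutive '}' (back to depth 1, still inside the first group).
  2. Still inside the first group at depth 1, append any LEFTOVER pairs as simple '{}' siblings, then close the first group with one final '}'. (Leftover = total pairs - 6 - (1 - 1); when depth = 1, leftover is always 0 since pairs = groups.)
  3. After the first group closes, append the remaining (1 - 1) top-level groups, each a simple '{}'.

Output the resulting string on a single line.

Spec: pairs=6 depth=6 groups=1
Leftover pairs = 6 - 6 - (1-1) = 0
First group: deep chain of depth 6 + 0 sibling pairs
Remaining 0 groups: simple '{}' each

Answer: {{{{{{}}}}}}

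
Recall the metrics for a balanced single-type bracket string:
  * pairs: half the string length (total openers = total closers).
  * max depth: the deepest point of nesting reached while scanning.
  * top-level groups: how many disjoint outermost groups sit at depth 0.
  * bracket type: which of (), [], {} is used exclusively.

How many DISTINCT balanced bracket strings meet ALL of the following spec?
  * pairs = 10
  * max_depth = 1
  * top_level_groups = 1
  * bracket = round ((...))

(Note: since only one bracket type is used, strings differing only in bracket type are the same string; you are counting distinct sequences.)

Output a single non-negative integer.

Spec: pairs=10 depth=1 groups=1
Count(depth <= 1) = 0
Count(depth <= 0) = 0
Count(depth == 1) = 0 - 0 = 0

Answer: 0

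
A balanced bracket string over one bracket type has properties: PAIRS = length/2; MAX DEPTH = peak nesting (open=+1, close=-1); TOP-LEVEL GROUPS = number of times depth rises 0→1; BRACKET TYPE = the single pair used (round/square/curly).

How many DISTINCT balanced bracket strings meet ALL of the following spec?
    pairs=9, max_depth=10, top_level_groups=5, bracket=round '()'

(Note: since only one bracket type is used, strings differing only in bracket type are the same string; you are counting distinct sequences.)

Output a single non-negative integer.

Spec: pairs=9 depth=10 groups=5
Count(depth <= 10) = 275
Count(depth <= 9) = 275
Count(depth == 10) = 275 - 275 = 0

Answer: 0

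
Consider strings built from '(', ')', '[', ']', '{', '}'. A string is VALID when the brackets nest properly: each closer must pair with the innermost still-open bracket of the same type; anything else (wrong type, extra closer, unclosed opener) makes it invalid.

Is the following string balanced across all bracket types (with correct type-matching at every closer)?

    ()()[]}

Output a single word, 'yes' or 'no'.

pos 0: push '('; stack = (
pos 1: ')' matches '('; pop; stack = (empty)
pos 2: push '('; stack = (
pos 3: ')' matches '('; pop; stack = (empty)
pos 4: push '['; stack = [
pos 5: ']' matches '['; pop; stack = (empty)
pos 6: saw closer '}' but stack is empty → INVALID
Verdict: unmatched closer '}' at position 6 → no

Answer: no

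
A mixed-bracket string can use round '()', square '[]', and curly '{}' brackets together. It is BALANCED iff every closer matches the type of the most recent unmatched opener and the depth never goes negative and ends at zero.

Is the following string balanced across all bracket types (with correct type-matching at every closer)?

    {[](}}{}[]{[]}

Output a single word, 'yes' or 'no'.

pos 0: push '{'; stack = {
pos 1: push '['; stack = {[
pos 2: ']' matches '['; pop; stack = {
pos 3: push '('; stack = {(
pos 4: saw closer '}' but top of stack is '(' (expected ')') → INVALID
Verdict: type mismatch at position 4: '}' closes '(' → no

Answer: no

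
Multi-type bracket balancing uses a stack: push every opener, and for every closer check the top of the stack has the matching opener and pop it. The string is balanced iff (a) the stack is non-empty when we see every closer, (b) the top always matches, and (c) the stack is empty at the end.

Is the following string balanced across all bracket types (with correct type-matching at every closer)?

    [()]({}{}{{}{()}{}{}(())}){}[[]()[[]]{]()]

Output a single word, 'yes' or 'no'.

Answer: no

Derivation:
pos 0: push '['; stack = [
pos 1: push '('; stack = [(
pos 2: ')' matches '('; pop; stack = [
pos 3: ']' matches '['; pop; stack = (empty)
pos 4: push '('; stack = (
pos 5: push '{'; stack = ({
pos 6: '}' matches '{'; pop; stack = (
pos 7: push '{'; stack = ({
pos 8: '}' matches '{'; pop; stack = (
pos 9: push '{'; stack = ({
pos 10: push '{'; stack = ({{
pos 11: '}' matches '{'; pop; stack = ({
pos 12: push '{'; stack = ({{
pos 13: push '('; stack = ({{(
pos 14: ')' matches '('; pop; stack = ({{
pos 15: '}' matches '{'; pop; stack = ({
pos 16: push '{'; stack = ({{
pos 17: '}' matches '{'; pop; stack = ({
pos 18: push '{'; stack = ({{
pos 19: '}' matches '{'; pop; stack = ({
pos 20: push '('; stack = ({(
pos 21: push '('; stack = ({((
pos 22: ')' matches '('; pop; stack = ({(
pos 23: ')' matches '('; pop; stack = ({
pos 24: '}' matches '{'; pop; stack = (
pos 25: ')' matches '('; pop; stack = (empty)
pos 26: push '{'; stack = {
pos 27: '}' matches '{'; pop; stack = (empty)
pos 28: push '['; stack = [
pos 29: push '['; stack = [[
pos 30: ']' matches '['; pop; stack = [
pos 31: push '('; stack = [(
pos 32: ')' matches '('; pop; stack = [
pos 33: push '['; stack = [[
pos 34: push '['; stack = [[[
pos 35: ']' matches '['; pop; stack = [[
pos 36: ']' matches '['; pop; stack = [
pos 37: push '{'; stack = [{
pos 38: saw closer ']' but top of stack is '{' (expected '}') → INVALID
Verdict: type mismatch at position 38: ']' closes '{' → no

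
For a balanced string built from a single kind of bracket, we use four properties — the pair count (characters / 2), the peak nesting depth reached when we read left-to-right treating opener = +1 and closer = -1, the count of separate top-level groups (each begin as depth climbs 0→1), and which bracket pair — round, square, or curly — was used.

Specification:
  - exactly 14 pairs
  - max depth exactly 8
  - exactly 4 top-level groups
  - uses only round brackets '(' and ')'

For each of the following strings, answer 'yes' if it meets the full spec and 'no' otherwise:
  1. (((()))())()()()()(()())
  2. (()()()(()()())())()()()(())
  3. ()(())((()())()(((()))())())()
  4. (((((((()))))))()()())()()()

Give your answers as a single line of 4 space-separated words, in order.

Answer: no no no yes

Derivation:
String 1 '(((()))())()()()()(()())': depth seq [1 2 3 4 3 2 1 2 1 0 1 0 1 0 1 0 1 0 1 2 1 2 1 0]
  -> pairs=12 depth=4 groups=6 -> no
String 2 '(()()()(()()())())()()()(())': depth seq [1 2 1 2 1 2 1 2 3 2 3 2 3 2 1 2 1 0 1 0 1 0 1 0 1 2 1 0]
  -> pairs=14 depth=3 groups=5 -> no
String 3 '()(())((()())()(((()))())())()': depth seq [1 0 1 2 1 0 1 2 3 2 3 2 1 2 1 2 3 4 5 4 3 2 3 2 1 2 1 0 1 0]
  -> pairs=15 depth=5 groups=4 -> no
String 4 '(((((((()))))))()()())()()()': depth seq [1 2 3 4 5 6 7 8 7 6 5 4 3 2 1 2 1 2 1 2 1 0 1 0 1 0 1 0]
  -> pairs=14 depth=8 groups=4 -> yes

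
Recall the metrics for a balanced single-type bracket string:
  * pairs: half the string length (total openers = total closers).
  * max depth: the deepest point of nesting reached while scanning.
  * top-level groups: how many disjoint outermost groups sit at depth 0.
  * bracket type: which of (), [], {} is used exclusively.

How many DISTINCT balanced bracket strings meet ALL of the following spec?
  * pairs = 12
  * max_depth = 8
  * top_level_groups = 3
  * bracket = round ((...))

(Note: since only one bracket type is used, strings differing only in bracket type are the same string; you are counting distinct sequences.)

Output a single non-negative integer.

Answer: 399

Derivation:
Spec: pairs=12 depth=8 groups=3
Count(depth <= 8) = 41936
Count(depth <= 7) = 41537
Count(depth == 8) = 41936 - 41537 = 399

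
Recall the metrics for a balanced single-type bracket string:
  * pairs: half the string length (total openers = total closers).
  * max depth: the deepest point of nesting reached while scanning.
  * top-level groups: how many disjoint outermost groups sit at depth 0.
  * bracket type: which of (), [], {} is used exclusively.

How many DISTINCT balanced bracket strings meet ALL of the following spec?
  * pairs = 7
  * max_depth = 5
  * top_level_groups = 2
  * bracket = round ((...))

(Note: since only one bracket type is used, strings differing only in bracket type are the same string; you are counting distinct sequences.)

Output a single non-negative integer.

Spec: pairs=7 depth=5 groups=2
Count(depth <= 5) = 130
Count(depth <= 4) = 114
Count(depth == 5) = 130 - 114 = 16

Answer: 16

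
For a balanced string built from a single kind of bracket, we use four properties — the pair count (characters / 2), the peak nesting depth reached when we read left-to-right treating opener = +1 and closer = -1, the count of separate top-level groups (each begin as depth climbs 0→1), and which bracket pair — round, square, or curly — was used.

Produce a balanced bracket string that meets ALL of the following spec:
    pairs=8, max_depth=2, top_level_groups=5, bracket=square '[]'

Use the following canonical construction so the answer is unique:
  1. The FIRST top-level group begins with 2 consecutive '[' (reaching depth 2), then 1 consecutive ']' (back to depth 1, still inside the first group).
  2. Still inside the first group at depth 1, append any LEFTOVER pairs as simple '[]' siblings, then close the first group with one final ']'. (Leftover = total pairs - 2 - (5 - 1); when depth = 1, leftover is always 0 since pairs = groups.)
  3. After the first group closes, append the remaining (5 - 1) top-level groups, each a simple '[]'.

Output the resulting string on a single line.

Answer: [[][][]][][][][]

Derivation:
Spec: pairs=8 depth=2 groups=5
Leftover pairs = 8 - 2 - (5-1) = 2
First group: deep chain of depth 2 + 2 sibling pairs
Remaining 4 groups: simple '[]' each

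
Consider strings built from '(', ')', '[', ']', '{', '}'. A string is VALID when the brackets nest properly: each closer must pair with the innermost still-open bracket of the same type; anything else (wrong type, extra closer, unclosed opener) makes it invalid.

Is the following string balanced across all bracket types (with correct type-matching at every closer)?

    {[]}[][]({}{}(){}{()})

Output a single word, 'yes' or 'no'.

pos 0: push '{'; stack = {
pos 1: push '['; stack = {[
pos 2: ']' matches '['; pop; stack = {
pos 3: '}' matches '{'; pop; stack = (empty)
pos 4: push '['; stack = [
pos 5: ']' matches '['; pop; stack = (empty)
pos 6: push '['; stack = [
pos 7: ']' matches '['; pop; stack = (empty)
pos 8: push '('; stack = (
pos 9: push '{'; stack = ({
pos 10: '}' matches '{'; pop; stack = (
pos 11: push '{'; stack = ({
pos 12: '}' matches '{'; pop; stack = (
pos 13: push '('; stack = ((
pos 14: ')' matches '('; pop; stack = (
pos 15: push '{'; stack = ({
pos 16: '}' matches '{'; pop; stack = (
pos 17: push '{'; stack = ({
pos 18: push '('; stack = ({(
pos 19: ')' matches '('; pop; stack = ({
pos 20: '}' matches '{'; pop; stack = (
pos 21: ')' matches '('; pop; stack = (empty)
end: stack empty → VALID
Verdict: properly nested → yes

Answer: yes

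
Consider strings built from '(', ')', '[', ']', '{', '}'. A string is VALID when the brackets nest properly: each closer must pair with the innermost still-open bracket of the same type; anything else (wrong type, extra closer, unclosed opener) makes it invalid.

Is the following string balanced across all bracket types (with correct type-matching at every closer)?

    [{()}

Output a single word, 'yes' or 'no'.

pos 0: push '['; stack = [
pos 1: push '{'; stack = [{
pos 2: push '('; stack = [{(
pos 3: ')' matches '('; pop; stack = [{
pos 4: '}' matches '{'; pop; stack = [
end: stack still non-empty ([) → INVALID
Verdict: unclosed openers at end: [ → no

Answer: no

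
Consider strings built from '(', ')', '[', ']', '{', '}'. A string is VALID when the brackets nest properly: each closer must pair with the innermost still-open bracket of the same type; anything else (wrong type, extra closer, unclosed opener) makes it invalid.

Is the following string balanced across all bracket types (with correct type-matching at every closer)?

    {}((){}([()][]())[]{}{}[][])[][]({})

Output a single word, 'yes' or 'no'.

pos 0: push '{'; stack = {
pos 1: '}' matches '{'; pop; stack = (empty)
pos 2: push '('; stack = (
pos 3: push '('; stack = ((
pos 4: ')' matches '('; pop; stack = (
pos 5: push '{'; stack = ({
pos 6: '}' matches '{'; pop; stack = (
pos 7: push '('; stack = ((
pos 8: push '['; stack = (([
pos 9: push '('; stack = (([(
pos 10: ')' matches '('; pop; stack = (([
pos 11: ']' matches '['; pop; stack = ((
pos 12: push '['; stack = (([
pos 13: ']' matches '['; pop; stack = ((
pos 14: push '('; stack = (((
pos 15: ')' matches '('; pop; stack = ((
pos 16: ')' matches '('; pop; stack = (
pos 17: push '['; stack = ([
pos 18: ']' matches '['; pop; stack = (
pos 19: push '{'; stack = ({
pos 20: '}' matches '{'; pop; stack = (
pos 21: push '{'; stack = ({
pos 22: '}' matches '{'; pop; stack = (
pos 23: push '['; stack = ([
pos 24: ']' matches '['; pop; stack = (
pos 25: push '['; stack = ([
pos 26: ']' matches '['; pop; stack = (
pos 27: ')' matches '('; pop; stack = (empty)
pos 28: push '['; stack = [
pos 29: ']' matches '['; pop; stack = (empty)
pos 30: push '['; stack = [
pos 31: ']' matches '['; pop; stack = (empty)
pos 32: push '('; stack = (
pos 33: push '{'; stack = ({
pos 34: '}' matches '{'; pop; stack = (
pos 35: ')' matches '('; pop; stack = (empty)
end: stack empty → VALID
Verdict: properly nested → yes

Answer: yes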